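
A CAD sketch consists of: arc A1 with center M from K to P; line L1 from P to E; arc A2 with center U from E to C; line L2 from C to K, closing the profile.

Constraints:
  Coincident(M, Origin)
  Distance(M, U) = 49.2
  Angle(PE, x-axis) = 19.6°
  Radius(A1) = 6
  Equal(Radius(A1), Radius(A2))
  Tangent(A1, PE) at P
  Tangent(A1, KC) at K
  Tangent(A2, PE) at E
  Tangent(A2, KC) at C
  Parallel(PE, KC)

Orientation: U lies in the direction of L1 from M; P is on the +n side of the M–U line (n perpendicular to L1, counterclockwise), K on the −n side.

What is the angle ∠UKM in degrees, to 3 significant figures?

83.0°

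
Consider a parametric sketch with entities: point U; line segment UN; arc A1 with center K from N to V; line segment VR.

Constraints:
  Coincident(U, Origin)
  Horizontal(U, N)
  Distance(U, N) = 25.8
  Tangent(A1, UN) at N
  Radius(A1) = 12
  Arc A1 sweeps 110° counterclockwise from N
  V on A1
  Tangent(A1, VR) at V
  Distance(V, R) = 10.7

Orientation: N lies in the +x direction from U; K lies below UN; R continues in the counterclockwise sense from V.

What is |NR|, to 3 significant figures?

27.2

U is at the origin; U and N share the same y with |UN| = 25.8 and N on the +x side, so N = (25.8, 0.00). Tangency of A1 to UN means the radius KN is perpendicular to UN, so K = N + (0, -12) = (25.8, -12.0). On A1, N sits at bearing 90° from K; a 110° counterclockwise sweep puts V at bearing 200°, so V = K + 12.0·(cos 200°, sin 200°) = (14.5, -16.1). A1 meets VR tangentially, so KV is at right angles to VR, so VR runs along (−sin 200°, cos 200°); with |VR| = 10.7, R = (18.2, -26.2). Then |NR| = |R − N| = 27.2.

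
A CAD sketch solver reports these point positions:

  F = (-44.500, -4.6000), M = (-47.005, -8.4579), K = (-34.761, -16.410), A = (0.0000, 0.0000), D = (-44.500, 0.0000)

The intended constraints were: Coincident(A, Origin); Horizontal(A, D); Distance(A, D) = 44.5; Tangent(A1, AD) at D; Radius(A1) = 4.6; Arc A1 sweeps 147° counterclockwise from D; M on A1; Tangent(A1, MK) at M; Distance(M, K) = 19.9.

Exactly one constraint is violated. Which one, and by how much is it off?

Distance(M, K) = 19.9 — off by 5.30.

A = (0.00, 0.00) ✓; A.y = 0.00, D.y = 0.00 ✓; |AD| = 44.50 ✓; ∠(FD, DA) = 90.00° ✓; |FD| = 4.600 ✓; bearing(F→M) − bearing(F→D) = 147.0° ✓; |FM| = 4.600 ✓; ∠(FM, MK) = 90.01° ✓; |MK| = 14.60 ✗.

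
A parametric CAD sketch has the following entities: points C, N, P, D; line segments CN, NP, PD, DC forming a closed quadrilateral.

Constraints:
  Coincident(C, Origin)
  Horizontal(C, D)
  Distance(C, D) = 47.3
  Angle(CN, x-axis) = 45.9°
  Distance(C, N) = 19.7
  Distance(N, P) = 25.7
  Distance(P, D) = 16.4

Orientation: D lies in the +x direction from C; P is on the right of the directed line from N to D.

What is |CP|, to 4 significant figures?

31.81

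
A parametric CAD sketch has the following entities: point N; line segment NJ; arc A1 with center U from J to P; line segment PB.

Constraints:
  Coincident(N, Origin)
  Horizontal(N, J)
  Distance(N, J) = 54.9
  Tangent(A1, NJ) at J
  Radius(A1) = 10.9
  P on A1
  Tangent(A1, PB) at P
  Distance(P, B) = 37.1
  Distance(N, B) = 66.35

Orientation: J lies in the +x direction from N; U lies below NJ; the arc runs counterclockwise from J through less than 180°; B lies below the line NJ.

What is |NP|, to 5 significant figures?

45.438

N is at the origin; N and J share the same y with |NJ| = 54.9 and J on the +x side, so J = (54.900, 0.0000). The tangent condition forces UJ to be normal to NJ, so U = J + (0, -10.9) = (54.900, -10.900). Since UP ⟂ PB (tangency), |UB| = √(10.9² + 37.1²) = 38.668 regardless of where P sits on A1. So B lies on both circle(N, 66.35) and circle(U, 38.668); the below-NJ intersection is B = (45.402, -48.383). P is the foot of the tangent from B: P = (44.008, -11.310).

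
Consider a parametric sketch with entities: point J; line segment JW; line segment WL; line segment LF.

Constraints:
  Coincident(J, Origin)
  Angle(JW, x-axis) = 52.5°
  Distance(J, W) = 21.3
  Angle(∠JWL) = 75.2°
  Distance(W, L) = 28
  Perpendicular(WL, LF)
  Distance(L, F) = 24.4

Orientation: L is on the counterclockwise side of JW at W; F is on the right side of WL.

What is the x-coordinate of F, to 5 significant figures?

-3.4483

∠JWL = 75.2°, so WL runs at 52.5° + (180° − 75.2°) = 157.30° from the x-axis; with |WL| = 28.0, L = W + 28.0·(cos 157.30°, sin 157.30°) = (-12.864, 27.704). WL ⟂ LF; with |LF| = 24.4 on the right of WL, F = L + 24.4·(0.38591, 0.92254) = (-3.4483, 50.214). So F.x = -3.4483.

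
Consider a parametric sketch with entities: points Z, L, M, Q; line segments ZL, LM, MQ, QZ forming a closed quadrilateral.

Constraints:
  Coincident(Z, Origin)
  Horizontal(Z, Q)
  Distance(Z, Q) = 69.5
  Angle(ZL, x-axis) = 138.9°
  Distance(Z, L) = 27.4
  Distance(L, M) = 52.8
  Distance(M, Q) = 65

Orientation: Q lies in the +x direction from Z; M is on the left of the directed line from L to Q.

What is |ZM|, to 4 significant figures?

52.14

Checks: |LM| = 52.80 ✓; |MQ| = 65.00 ✓.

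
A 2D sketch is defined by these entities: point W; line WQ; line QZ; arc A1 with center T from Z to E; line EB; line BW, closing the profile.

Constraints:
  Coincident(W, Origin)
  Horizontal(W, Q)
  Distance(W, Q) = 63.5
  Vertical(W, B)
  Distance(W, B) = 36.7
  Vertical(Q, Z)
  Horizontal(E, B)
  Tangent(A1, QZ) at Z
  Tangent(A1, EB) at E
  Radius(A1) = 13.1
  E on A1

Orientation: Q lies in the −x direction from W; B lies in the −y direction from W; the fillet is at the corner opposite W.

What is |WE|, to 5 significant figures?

62.346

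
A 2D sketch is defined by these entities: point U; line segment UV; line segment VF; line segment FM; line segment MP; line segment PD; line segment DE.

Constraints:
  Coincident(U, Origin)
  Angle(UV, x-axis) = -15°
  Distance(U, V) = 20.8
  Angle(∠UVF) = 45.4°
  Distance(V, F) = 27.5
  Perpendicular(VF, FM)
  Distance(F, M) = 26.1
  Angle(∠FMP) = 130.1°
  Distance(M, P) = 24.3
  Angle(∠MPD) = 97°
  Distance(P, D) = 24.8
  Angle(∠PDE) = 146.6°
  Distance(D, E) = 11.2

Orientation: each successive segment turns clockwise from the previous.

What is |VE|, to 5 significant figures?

18.370

∠MPD = 97.0° gives PD at -12.500° from the x-axis; with |PD| = 24.8, D = (15.488, 20.751). ∠PDE = 146.6° gives DE at -45.900° from the x-axis; with |DE| = 11.2, E = (23.283, 12.708). Then |VE| = |E − V| = 18.370.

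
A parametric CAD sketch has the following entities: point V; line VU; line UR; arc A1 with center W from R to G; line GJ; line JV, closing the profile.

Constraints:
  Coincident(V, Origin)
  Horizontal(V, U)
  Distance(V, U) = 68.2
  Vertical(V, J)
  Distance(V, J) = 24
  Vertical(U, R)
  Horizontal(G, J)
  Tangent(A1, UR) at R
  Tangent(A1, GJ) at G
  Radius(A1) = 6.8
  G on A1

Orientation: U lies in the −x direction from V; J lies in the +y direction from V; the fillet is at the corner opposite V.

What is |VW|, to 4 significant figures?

63.76

V is at the origin; V and U share the same y with |VU| = 68.2 and U on the −x side, so U = (-68.20, 0.000). V and J share the same x with |VJ| = 24.0 and J on the +y side, so J = (0.000, 24.00). The virtual corner opposite V is at (-68.20, 24.00). Tangency of A1 to UR means the radius WR is perpendicular to UR and the tangent condition forces WG to be normal to GJ, with radius 6.8, so the center W sits 6.8 in from both sides at W = (-61.40, 17.20). Then |VW| = |W − V| = 63.76.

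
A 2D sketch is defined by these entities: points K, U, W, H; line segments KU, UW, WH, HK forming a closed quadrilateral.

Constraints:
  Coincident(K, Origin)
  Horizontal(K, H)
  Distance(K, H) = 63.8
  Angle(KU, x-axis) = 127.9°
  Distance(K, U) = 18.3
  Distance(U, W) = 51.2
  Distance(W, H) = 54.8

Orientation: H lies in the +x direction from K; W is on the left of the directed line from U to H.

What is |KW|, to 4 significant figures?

53.46

Checks: |UW| = 51.20 ✓; |WH| = 54.80 ✓.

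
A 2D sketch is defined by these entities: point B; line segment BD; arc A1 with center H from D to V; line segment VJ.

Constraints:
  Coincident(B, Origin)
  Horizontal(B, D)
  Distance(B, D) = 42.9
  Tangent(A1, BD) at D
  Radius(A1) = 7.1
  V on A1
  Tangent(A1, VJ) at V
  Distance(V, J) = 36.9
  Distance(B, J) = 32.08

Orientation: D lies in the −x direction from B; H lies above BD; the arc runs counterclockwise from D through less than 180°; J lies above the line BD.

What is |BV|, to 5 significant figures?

37.743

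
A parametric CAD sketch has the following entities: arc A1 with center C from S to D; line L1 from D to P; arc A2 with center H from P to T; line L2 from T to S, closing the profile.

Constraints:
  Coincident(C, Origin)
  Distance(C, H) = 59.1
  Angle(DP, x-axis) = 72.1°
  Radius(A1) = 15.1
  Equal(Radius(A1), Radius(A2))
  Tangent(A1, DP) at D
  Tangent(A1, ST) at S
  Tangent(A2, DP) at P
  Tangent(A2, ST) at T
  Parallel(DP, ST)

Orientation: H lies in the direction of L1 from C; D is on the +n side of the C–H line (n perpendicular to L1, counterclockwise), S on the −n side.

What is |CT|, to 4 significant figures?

61.00

The slot axis is L1's direction at 72.1°, so u = (cos 72.1°, sin 72.1°) = (0.3074, 0.9516) and n = (−sin 72.1°, cos 72.1°) = (-0.9516, 0.3074). C is at the origin and H lies 59.1 along u from C, so H = 59.1·u = (18.16, 56.24). Tangency of A1 to both parallel lines with radius 15.1 puts D and S at C ± 15.1·n: D = (-14.37, 4.641), S = (14.37, -4.641). Equal radii place P and T the same way about H: P = H + 15.1·n = (3.796, 60.88), T = H − 15.1·n = (32.53, 51.60). Then |CT| = |T − C| = 61.00.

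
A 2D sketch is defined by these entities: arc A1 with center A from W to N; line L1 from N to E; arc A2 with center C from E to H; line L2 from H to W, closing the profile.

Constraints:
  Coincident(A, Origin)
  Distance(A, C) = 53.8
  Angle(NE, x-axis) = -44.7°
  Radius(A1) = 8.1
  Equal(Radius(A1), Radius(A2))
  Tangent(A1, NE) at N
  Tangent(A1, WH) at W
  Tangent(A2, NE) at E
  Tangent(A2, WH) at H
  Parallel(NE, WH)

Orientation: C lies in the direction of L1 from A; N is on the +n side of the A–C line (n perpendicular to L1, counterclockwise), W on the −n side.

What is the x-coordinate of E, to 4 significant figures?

43.94

The slot axis is L1's direction at -44.7°, so u = (cos -44.7°, sin -44.7°) = (0.7108, -0.7034) and n = (−sin -44.7°, cos -44.7°) = (0.7034, 0.7108). A is at the origin and C lies 53.8 along u from A, so C = 53.8·u = (38.24, -37.84). Tangency of A1 to both parallel lines with radius 8.1 puts N and W at A ± 8.1·n: N = (5.697, 5.757), W = (-5.697, -5.757). Equal radii place E and H the same way about C: E = C + 8.1·n = (43.94, -32.09), H = C − 8.1·n = (32.54, -43.60). So E.x = 43.94.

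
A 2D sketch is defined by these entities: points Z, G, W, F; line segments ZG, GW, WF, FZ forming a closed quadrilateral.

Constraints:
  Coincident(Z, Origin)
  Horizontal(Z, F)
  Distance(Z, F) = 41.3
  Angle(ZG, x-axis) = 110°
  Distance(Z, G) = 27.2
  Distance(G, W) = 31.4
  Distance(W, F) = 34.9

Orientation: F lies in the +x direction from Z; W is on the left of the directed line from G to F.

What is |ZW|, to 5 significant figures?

36.356

Checks: |GW| = 31.40 ✓; |WF| = 34.90 ✓.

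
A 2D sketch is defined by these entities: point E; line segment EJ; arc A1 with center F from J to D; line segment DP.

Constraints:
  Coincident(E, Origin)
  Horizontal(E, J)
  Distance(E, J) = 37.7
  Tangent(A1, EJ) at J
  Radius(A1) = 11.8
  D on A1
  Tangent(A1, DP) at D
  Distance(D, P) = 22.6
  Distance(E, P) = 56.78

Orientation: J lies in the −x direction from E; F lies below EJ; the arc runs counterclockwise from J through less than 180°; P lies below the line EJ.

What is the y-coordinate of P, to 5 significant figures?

-36.659

Checks: |EJ| = 37.70 ✓; |FD| = 11.80 ✓; ∠(FD, DP) = 90.00° ✓; |DP| = 22.60 ✓; |EP| = 56.78 ✓.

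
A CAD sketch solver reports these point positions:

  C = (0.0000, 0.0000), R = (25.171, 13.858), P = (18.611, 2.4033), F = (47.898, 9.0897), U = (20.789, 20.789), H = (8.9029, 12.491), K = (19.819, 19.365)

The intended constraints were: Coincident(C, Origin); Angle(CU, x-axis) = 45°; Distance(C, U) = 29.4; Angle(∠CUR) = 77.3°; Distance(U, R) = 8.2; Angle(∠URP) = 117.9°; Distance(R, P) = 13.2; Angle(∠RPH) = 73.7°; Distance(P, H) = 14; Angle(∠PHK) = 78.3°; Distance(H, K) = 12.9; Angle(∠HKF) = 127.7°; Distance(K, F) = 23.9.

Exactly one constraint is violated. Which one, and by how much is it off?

Distance(K, F) = 23.9 — off by 6.00.

C = (0.00, 0.00) ✓; CU at 45.00° ✓; |CU| = 29.40 ✓; ∠CUR = 77.30° ✓; |UR| = 8.200 ✓; ∠URP = 117.9° ✓; |RP| = 13.20 ✓; ∠RPH = 73.70° ✓; |PH| = 14.00 ✓; ∠PHK = 78.30° ✓; |HK| = 12.90 ✓; ∠HKF = 127.7° ✓; |KF| = 29.90 ✗.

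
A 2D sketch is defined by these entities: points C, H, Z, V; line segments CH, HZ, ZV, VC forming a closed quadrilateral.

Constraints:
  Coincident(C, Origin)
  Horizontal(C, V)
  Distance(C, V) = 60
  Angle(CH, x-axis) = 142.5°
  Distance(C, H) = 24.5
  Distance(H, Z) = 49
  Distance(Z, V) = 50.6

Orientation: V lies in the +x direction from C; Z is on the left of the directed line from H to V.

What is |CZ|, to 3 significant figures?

43.8

C is at the origin; CV is horizontal with |CV| = 60.0 and V in +x, so V = (60.0, 0). CH runs at 142.5° with |CH| = 24.5, so H = (-19.4, 14.9). Z is determined by |HZ| = 49.0 and |ZV| = 50.6 together: it lies at the intersection of circle(H, 49.0) and circle(V, 50.6). With |HV| = 80.8, the foot of the radical line on HV is 39.4 from H and the perpendicular offset is √(49.0² − 39.4²) = 29.1. Taking the left-of-HV solution: Z = (24.7, 36.2).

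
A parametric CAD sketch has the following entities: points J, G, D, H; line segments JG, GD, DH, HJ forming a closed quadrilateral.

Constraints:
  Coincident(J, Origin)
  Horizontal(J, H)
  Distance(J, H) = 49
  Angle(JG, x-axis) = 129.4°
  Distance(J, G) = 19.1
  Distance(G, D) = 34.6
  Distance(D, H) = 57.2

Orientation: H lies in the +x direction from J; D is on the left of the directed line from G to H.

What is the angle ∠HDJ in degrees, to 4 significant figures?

56.53°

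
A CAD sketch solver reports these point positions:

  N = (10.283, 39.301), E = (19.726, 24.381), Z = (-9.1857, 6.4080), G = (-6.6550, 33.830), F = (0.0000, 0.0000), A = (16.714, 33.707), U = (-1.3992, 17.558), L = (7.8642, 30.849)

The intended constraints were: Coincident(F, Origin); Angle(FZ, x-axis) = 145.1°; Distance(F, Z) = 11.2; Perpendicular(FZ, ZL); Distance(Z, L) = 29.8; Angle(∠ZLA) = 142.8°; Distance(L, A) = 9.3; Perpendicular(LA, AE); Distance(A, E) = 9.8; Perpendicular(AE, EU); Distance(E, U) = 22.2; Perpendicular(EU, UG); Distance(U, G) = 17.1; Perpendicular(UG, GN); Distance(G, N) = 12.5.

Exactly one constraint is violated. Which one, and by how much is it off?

Distance(G, N) = 12.5 — off by 5.30.

F = (0.00, 0.00) ✓; FZ at 145.1° ✓; |FZ| = 11.20 ✓; ∠(FZ, ZL) = 90.00° ✓; |ZL| = 29.80 ✓; ∠ZLA = 142.8° ✓; |LA| = 9.300 ✓; ∠(LA, AE) = 90.00° ✓; |AE| = 9.800 ✓; ∠(AE, EU) = 90.00° ✓; |EU| = 22.20 ✓; ∠(EU, UG) = 90.00° ✓; |UG| = 17.10 ✓; ∠(UG, GN) = 90.00° ✓; |GN| = 17.80 ✗.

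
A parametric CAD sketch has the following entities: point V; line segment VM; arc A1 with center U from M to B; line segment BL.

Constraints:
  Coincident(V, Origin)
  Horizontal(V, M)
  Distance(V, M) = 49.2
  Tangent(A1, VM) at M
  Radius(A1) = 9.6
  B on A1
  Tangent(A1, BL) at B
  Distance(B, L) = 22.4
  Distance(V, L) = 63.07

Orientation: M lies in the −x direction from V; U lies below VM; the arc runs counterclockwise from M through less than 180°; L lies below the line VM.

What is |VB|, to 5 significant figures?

59.721

Checks: |UB| = 9.600 ✓; ∠(UB, BL) = 90.00° ✓; |BL| = 22.40 ✓; |VL| = 63.07 ✓.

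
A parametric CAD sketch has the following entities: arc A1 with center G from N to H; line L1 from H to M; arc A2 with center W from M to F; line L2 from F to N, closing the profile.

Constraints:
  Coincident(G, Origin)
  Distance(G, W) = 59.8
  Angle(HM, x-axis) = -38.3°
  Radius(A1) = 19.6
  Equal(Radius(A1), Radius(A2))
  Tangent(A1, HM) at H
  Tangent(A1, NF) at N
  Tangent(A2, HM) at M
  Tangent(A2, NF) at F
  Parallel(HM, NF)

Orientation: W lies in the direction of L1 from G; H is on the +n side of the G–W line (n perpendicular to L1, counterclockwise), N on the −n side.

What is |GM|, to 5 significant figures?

62.930

The slot axis is L1's direction at -38.3°, so u = (cos -38.3°, sin -38.3°) = (0.78478, -0.61978) and n = (−sin -38.3°, cos -38.3°) = (0.61978, 0.78478). G is at the origin and W lies 59.8 along u from G, so W = 59.8·u = (46.930, -37.063). Tangency of A1 to both parallel lines with radius 19.6 puts H and N at G ± 19.6·n: H = (12.148, 15.382), N = (-12.148, -15.382). Equal radii place M and F the same way about W: M = W + 19.6·n = (59.077, -21.681), F = W − 19.6·n = (34.782, -52.444). Then |GM| = |M − G| = 62.930.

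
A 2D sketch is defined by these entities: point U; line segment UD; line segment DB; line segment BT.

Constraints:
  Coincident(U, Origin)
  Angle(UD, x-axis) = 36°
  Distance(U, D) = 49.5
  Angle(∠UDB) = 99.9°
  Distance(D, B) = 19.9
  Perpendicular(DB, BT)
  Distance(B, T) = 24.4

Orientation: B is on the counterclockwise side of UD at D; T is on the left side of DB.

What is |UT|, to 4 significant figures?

37.43

U is at the origin; UD runs at 36.0° with length 49.5, so D = 49.5·(cos 36.0°, sin 36.0°) = (40.05, 29.10). ∠UDB = 99.9°, so DB runs at 36.0° + (180° − 99.9°) = 116.1° from the x-axis; with |DB| = 19.9, B = D + 19.9·(cos 116.1°, sin 116.1°) = (31.29, 46.97). DB is perpendicular to BT; with |BT| = 24.4 on the left of DB, T = B + 24.4·(-0.8980, -0.4399) = (9.380, 36.23). Then |UT| = |T − U| = 37.43.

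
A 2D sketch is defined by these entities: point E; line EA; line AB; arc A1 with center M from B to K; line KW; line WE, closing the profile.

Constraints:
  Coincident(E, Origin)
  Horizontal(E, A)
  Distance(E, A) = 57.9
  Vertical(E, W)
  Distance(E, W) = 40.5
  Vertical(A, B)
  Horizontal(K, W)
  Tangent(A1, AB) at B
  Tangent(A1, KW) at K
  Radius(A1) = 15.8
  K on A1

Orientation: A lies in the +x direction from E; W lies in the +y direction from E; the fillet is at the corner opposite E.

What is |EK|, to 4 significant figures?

58.42

E is at the origin; EA is horizontal with |EA| = 57.9 and A on the +x side, so A = (57.90, 0.000). E and W share the same x with |EW| = 40.5 and W on the +y side, so W = (0.000, 40.50). The virtual corner opposite E is at (57.90, 40.50). Since A1 is tangent to AB there, MB ⟂ AB and tangency of A1 to KW means the radius MK is perpendicular to KW, with radius 15.8, so the center M sits 15.8 in from both sides at M = (42.10, 24.70). That places the tangent points at B = (57.90, 24.70) on AB and K = (42.10, 40.50) on KW. Then |EK| = |K − E| = 58.42.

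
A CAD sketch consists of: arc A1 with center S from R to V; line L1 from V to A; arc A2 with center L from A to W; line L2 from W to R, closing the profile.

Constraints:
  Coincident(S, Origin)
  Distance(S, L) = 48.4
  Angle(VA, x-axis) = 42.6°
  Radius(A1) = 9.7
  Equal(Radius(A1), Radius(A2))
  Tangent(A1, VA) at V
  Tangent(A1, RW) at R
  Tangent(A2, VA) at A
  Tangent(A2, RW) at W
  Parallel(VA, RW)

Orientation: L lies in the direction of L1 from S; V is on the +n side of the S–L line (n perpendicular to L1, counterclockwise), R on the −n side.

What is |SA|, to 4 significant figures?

49.36

The slot axis is L1's direction at 42.6°, so u = (cos 42.6°, sin 42.6°) = (0.7361, 0.6769) and n = (−sin 42.6°, cos 42.6°) = (-0.6769, 0.7361). S is at the origin and L lies 48.4 along u from S, so L = 48.4·u = (35.63, 32.76). Tangency of A1 to both parallel lines with radius 9.7 puts V and R at S ± 9.7·n: V = (-6.566, 7.140), R = (6.566, -7.140). Equal radii place A and W the same way about L: A = L + 9.7·n = (29.06, 39.90), W = L − 9.7·n = (42.19, 25.62). Then |SA| = |A − S| = 49.36.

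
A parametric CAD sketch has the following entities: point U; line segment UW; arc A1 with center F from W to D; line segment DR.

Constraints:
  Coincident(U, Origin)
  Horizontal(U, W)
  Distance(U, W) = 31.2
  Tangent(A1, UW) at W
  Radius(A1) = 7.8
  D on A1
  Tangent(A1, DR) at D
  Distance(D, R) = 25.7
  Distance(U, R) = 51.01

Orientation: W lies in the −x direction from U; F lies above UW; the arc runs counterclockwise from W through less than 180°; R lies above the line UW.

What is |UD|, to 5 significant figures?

27.350

Checks: |UW| = 31.20 ✓; |FW| = 7.800 ✓; |FD| = 7.800 ✓; ∠(FD, DR) = 90.00° ✓; |DR| = 25.70 ✓; |UR| = 51.01 ✓.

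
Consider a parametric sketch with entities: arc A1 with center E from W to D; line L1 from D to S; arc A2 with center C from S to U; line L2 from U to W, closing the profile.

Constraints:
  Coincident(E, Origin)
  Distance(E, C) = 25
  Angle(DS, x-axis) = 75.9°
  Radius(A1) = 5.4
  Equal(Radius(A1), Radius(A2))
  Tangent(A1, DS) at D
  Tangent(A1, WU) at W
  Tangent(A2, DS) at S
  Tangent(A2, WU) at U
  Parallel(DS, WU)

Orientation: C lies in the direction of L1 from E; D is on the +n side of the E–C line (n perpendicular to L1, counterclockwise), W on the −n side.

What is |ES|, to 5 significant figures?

25.577

The slot axis is L1's direction at 75.9°, so u = (cos 75.9°, sin 75.9°) = (0.24362, 0.96987) and n = (−sin 75.9°, cos 75.9°) = (-0.96987, 0.24362). E is at the origin and C lies 25.0 along u from E, so C = 25.0·u = (6.0904, 24.247). Tangency of A1 to both parallel lines with radius 5.4 puts D and W at E ± 5.4·n: D = (-5.2373, 1.3155), W = (5.2373, -1.3155). Equal radii place S and U the same way about C: S = C + 5.4·n = (0.85307, 25.562), U = C − 5.4·n = (11.328, 22.931). Then |ES| = |S − E| = 25.577.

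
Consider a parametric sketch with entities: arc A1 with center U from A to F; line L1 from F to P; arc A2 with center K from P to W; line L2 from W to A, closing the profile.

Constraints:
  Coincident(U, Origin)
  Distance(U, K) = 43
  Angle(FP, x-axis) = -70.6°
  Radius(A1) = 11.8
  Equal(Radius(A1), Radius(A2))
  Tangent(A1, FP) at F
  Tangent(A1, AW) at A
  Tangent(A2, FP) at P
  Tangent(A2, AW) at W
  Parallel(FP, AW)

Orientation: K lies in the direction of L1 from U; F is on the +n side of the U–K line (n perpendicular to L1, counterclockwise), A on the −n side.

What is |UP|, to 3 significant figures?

44.6

The slot axis is L1's direction at -70.6°, so u = (cos -70.6°, sin -70.6°) = (0.332, -0.943) and n = (−sin -70.6°, cos -70.6°) = (0.943, 0.332). U is at the origin and K lies 43.0 along u from U, so K = 43.0·u = (14.3, -40.6). Tangency of A1 to both parallel lines with radius 11.8 puts F and A at U ± 11.8·n: F = (11.1, 3.92), A = (-11.1, -3.92). Equal radii place P and W the same way about K: P = K + 11.8·n = (25.4, -36.6), W = K − 11.8·n = (3.15, -44.5). Then |UP| = |P − U| = 44.6.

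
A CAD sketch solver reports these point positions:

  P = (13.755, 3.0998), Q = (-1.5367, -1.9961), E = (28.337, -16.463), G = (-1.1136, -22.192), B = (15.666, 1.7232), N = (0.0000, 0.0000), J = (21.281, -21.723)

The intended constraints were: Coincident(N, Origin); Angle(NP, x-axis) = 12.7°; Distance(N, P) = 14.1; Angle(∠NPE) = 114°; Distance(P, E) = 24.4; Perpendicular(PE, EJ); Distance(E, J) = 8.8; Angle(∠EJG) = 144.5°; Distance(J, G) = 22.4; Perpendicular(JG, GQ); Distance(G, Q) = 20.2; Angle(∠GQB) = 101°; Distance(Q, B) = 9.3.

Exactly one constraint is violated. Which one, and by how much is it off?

Distance(Q, B) = 9.3 — off by 8.30.

N = (0.00, 0.00) ✓; NP at 12.70° ✓; |NP| = 14.10 ✓; ∠NPE = 114.0° ✓; |PE| = 24.40 ✓; ∠(PE, EJ) = 90.00° ✓; |EJ| = 8.801 ✓; ∠EJG = 144.5° ✓; |JG| = 22.40 ✓; ∠(JG, GQ) = 90.00° ✓; |GQ| = 20.20 ✓; ∠GQB = 101.0° ✓; |QB| = 17.60 ✗.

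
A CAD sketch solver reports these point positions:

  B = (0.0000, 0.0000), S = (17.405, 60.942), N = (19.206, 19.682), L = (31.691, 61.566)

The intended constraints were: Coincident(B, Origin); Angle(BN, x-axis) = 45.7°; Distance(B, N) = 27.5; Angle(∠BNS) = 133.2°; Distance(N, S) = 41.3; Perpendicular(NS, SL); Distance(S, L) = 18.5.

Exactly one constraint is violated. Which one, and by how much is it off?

Distance(S, L) = 18.5 — off by 4.20.

B = (0.00, 0.00) ✓; BN at 45.70° ✓; |BN| = 27.50 ✓; ∠BNS = 133.2° ✓; |NS| = 41.30 ✓; ∠(NS, SL) = 90.00° ✓; |SL| = 14.30 ✗.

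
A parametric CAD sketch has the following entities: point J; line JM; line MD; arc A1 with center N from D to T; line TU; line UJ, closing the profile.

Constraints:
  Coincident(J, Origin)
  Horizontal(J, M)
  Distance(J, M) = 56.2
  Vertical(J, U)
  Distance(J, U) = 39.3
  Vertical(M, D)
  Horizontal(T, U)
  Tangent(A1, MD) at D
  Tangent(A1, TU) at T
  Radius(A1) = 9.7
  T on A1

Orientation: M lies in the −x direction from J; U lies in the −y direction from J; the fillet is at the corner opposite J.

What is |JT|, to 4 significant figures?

60.88

J is at the origin; J and M share the same y with |JM| = 56.2 and M on the −x side, so M = (-56.20, 0.000). JU is vertical with |JU| = 39.3 and U on the −y side, so U = (0.000, -39.30). The virtual corner opposite J is at (-56.20, -39.30). Tangency of A1 to MD means the radius ND is perpendicular to MD and the tangent condition forces NT to be normal to TU, with radius 9.7, so the center N sits 9.7 in from both sides at N = (-46.50, -29.60). That places the tangent points at D = (-56.20, -29.60) on MD and T = (-46.50, -39.30) on TU. Then |JT| = |T − J| = 60.88.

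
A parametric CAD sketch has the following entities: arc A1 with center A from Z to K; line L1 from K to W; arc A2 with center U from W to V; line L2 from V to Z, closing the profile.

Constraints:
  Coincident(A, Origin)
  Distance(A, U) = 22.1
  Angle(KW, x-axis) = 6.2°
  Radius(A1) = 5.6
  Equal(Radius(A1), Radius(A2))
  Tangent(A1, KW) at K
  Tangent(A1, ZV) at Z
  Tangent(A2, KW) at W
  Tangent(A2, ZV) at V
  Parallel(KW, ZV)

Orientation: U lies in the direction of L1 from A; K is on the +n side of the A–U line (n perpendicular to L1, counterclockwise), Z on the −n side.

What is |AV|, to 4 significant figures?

22.80

Tangency of A1 to both parallel lines with radius 5.6 puts K and Z at A ± 5.6·n: K = (-0.6048, 5.567), Z = (0.6048, -5.567). Equal radii place W and V the same way about U: W = U + 5.6·n = (21.37, 7.954), V = U − 5.6·n = (22.58, -3.180). Then |AV| = |V − A| = 22.80.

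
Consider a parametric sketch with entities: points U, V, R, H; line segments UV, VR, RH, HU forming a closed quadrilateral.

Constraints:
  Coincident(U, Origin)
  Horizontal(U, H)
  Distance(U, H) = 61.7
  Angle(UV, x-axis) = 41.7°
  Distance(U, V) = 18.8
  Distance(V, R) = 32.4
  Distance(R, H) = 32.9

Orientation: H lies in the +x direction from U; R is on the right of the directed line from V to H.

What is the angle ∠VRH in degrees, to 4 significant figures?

97.98°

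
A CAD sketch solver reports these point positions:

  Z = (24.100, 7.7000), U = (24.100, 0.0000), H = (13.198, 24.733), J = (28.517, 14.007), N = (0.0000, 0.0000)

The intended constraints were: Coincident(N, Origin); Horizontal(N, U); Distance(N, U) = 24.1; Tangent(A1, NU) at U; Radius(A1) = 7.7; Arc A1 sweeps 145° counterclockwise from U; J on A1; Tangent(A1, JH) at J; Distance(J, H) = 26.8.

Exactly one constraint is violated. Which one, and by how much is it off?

Distance(J, H) = 26.8 — off by 8.10.

N = (0.00, 0.00) ✓; N.y = 0.00, U.y = 0.00 ✓; |NU| = 24.10 ✓; ∠(ZU, UN) = 90.00° ✓; |ZU| = 7.700 ✓; bearing(Z→J) − bearing(Z→U) = 145.0° ✓; |ZJ| = 7.700 ✓; ∠(ZJ, JH) = 89.99° ✓; |JH| = 18.70 ✗.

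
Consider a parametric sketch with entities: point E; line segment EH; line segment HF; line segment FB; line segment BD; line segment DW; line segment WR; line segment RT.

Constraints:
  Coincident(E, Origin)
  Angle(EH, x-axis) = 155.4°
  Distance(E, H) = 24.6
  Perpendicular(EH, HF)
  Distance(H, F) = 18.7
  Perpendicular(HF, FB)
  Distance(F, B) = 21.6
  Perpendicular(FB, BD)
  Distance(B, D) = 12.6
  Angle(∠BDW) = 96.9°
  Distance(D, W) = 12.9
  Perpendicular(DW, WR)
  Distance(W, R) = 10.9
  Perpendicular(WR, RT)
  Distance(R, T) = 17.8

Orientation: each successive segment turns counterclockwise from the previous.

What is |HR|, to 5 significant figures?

17.096

E is at the origin; EH runs at 155.4° with length 24.6, so H = (-22.367, 10.241). The perpendicularity gives HF at right angles to EH, so HF runs at -114.60°; with |HF| = 18.7, F = (-30.152, -6.7622). HF ⟂ FB, so FB runs at -24.600°; with |FB| = 21.6, B = (-10.512, -15.754). FB ⟂ BD, so BD runs at 65.400°; with |BD| = 12.6, D = (-5.2670, -4.2975). ∠BDW = 96.9° gives DW at 148.50° from the x-axis; with |DW| = 12.9, W = (-16.266, 2.4427). DW is perpendicular to WR, so WR runs at -121.50°; with |WR| = 10.9, R = (-21.961, -6.8510). Then |HR| = |R − H| = 17.096.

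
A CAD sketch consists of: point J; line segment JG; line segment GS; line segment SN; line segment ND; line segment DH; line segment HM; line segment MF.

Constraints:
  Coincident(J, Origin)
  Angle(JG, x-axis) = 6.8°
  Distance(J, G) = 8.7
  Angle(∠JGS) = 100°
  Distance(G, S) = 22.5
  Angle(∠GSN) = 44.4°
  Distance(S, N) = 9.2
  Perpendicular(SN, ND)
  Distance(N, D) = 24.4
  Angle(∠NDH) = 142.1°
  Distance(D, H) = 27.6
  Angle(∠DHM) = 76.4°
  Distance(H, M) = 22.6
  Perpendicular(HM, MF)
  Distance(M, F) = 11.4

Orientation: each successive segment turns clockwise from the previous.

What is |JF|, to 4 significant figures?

37.61

∠DHM = 76.4° gives HM at -80.30° from the x-axis; with |HM| = 22.6, M = (47.99, -6.055). HM is perpendicular to MF, so MF runs at -170.3°; with |MF| = 11.4, F = (36.75, -7.976). Then |JF| = |F − J| = 37.61.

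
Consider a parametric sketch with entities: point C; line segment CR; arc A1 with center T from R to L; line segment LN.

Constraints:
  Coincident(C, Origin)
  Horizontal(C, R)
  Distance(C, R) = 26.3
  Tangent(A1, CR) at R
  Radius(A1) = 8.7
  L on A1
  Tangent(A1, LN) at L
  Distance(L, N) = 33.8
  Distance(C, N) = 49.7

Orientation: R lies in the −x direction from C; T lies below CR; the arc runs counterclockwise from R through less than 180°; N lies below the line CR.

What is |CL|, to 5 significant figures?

36.402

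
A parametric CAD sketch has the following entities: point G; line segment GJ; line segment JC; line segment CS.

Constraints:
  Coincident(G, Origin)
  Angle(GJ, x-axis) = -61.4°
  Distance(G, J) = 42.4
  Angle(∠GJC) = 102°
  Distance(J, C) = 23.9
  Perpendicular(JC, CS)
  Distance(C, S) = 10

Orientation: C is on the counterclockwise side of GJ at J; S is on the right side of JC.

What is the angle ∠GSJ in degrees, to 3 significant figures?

34.9°

∠GJC = 102.0°, so JC runs at -61.4° + (180° − 102.0°) = 16.6° from the x-axis; with |JC| = 23.9, C = J + 23.9·(cos 16.6°, sin 16.6°) = (43.2, -30.4). JC ⟂ CS; with |CS| = 10.0 on the right of JC, S = C + 10.0·(0.286, -0.958) = (46.1, -40.0). Then cos ∠GSJ = SG·SJ / (|SG||SJ|), giving 34.9°.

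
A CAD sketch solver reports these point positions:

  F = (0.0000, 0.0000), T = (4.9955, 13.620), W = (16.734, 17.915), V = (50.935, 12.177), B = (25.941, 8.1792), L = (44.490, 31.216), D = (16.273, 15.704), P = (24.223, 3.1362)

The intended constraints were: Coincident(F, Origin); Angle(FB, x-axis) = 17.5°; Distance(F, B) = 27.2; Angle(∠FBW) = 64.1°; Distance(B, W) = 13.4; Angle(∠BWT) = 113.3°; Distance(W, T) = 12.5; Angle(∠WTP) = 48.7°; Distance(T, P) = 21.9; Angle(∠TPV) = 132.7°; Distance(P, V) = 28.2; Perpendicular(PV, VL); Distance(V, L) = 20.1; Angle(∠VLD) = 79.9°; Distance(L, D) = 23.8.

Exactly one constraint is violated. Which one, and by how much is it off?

Distance(L, D) = 23.8 — off by 8.40.

F = (0.00, 0.00) ✓; FB at 17.50° ✓; |FB| = 27.20 ✓; ∠FBW = 64.10° ✓; |BW| = 13.40 ✓; ∠BWT = 113.3° ✓; |WT| = 12.50 ✓; ∠WTP = 48.70° ✓; |TP| = 21.90 ✓; ∠TPV = 132.7° ✓; |PV| = 28.20 ✓; ∠(PV, VL) = 90.00° ✓; |VL| = 20.10 ✓; ∠VLD = 79.90° ✓; |LD| = 32.20 ✗.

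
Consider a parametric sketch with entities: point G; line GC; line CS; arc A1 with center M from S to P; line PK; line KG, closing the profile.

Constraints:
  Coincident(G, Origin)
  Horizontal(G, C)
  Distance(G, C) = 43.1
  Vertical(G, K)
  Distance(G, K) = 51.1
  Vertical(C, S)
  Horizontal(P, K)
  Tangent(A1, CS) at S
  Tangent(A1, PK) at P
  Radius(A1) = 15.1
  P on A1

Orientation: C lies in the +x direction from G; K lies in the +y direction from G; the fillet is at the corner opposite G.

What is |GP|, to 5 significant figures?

58.268

G is at the origin; G and C share the same y with |GC| = 43.1 and C on the +x side, so C = (43.100, 0.0000). G and K share the same x with |GK| = 51.1 and K on the +y side, so K = (0.0000, 51.100). The virtual corner opposite G is at (43.100, 51.100). The tangent condition forces MS to be normal to CS and tangency of A1 to PK means the radius MP is perpendicular to PK, with radius 15.1, so the center M sits 15.1 in from both sides at M = (28.000, 36.000). That places the tangent points at S = (43.100, 36.000) on CS and P = (28.000, 51.100) on PK. Then |GP| = |P − G| = 58.268.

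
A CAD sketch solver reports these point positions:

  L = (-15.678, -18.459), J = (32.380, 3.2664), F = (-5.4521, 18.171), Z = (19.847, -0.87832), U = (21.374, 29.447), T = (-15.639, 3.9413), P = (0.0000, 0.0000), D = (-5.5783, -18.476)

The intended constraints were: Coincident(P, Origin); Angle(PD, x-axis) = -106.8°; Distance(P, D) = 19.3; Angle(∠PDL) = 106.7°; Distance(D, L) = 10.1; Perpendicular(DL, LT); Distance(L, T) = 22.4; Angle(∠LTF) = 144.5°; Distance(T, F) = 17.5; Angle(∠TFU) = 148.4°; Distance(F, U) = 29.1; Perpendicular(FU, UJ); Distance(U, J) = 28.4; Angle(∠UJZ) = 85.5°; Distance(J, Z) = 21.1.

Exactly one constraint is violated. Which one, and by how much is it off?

Distance(J, Z) = 21.1 — off by 7.90.

P = (0.00, 0.00) ✓; PD at -106.8° ✓; |PD| = 19.30 ✓; ∠PDL = 106.7° ✓; |DL| = 10.10 ✓; ∠(DL, LT) = 90.00° ✓; |LT| = 22.40 ✓; ∠LTF = 144.5° ✓; |TF| = 17.50 ✓; ∠TFU = 148.4° ✓; |FU| = 29.10 ✓; ∠(FU, UJ) = 90.00° ✓; |UJ| = 28.40 ✓; ∠UJZ = 85.50° ✓; |JZ| = 13.20 ✗.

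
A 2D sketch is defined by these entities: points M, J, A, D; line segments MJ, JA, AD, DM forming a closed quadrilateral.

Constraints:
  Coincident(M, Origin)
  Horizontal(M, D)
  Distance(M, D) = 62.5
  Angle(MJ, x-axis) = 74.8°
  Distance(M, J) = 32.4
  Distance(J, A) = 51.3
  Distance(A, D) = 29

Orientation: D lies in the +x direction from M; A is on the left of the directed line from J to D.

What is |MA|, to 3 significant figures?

66.3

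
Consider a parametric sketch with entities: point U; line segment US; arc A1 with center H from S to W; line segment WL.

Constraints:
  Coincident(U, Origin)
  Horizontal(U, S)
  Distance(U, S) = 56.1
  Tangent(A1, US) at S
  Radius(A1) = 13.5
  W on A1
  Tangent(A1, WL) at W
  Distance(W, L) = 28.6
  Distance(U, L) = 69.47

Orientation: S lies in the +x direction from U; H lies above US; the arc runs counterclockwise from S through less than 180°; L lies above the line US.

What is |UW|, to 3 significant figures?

70.7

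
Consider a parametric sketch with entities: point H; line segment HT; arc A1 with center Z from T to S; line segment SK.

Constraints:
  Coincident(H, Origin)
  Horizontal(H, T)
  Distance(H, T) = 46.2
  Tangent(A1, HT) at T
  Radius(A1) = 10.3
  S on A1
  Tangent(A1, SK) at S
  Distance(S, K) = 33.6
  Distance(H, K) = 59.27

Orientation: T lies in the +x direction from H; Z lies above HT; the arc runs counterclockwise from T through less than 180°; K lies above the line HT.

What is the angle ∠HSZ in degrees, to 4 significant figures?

13.49°

Checks: |ZS| = 10.30 ✓; ∠(ZS, SK) = 90.00° ✓; |SK| = 33.60 ✓; |HK| = 59.27 ✓.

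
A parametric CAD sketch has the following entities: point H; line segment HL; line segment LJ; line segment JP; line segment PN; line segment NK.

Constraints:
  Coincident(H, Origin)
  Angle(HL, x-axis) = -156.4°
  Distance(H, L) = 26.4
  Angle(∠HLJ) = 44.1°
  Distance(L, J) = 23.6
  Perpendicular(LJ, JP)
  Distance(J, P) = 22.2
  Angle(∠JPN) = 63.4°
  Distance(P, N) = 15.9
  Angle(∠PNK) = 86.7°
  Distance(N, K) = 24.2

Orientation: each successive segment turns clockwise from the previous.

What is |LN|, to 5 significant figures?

17.761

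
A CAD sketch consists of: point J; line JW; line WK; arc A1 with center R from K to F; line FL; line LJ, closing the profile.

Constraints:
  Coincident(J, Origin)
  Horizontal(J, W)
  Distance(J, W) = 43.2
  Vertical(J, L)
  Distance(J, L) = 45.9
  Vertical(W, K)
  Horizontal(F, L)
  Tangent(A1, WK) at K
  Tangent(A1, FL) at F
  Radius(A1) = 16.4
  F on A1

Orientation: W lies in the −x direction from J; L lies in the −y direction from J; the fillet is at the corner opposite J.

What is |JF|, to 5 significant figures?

53.151

J is at the origin; J and W share the same y with |JW| = 43.2 and W on the −x side, so W = (-43.200, 0.0000). J and L share the same x with |JL| = 45.9 and L on the −y side, so L = (0.0000, -45.900). The virtual corner opposite J is at (-43.200, -45.900). Tangency of A1 to WK means the radius RK is perpendicular to WK and A1 meets FL tangentially, so RF is at right angles to FL, with radius 16.4, so the center R sits 16.4 in from both sides at R = (-26.800, -29.500). That places the tangent points at K = (-43.200, -29.500) on WK and F = (-26.800, -45.900) on FL. Then |JF| = |F − J| = 53.151.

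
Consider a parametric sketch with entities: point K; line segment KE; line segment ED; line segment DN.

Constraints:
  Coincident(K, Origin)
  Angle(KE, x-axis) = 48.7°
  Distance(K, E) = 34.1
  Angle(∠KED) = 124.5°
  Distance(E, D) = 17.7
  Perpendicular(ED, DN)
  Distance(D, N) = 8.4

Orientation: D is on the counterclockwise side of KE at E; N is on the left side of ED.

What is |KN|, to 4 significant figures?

41.93

∠KED = 124.5°, so ED runs at 48.7° + (180° − 124.5°) = 104.2° from the x-axis; with |ED| = 17.7, D = E + 17.7·(cos 104.2°, sin 104.2°) = (18.16, 42.78). ED is perpendicular to DN; with |DN| = 8.4 on the left of ED, N = D + 8.4·(-0.9694, -0.2453) = (10.02, 40.72). Then |KN| = |N − K| = 41.93.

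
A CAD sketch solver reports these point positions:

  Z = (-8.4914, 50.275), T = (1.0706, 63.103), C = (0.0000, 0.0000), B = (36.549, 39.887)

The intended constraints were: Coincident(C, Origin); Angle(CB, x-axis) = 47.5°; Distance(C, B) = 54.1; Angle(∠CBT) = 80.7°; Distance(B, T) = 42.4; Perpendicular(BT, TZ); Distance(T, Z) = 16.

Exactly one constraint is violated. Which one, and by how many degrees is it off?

Perpendicular(BT, TZ) — off by 3.50°.

C = (0.00, 0.00) ✓; CB at 47.50° ✓; |CB| = 54.10 ✓; ∠CBT = 80.70° ✓; |BT| = 42.40 ✓; ∠(BT, TZ) = 86.50° ✗; |TZ| = 16.00 ✓.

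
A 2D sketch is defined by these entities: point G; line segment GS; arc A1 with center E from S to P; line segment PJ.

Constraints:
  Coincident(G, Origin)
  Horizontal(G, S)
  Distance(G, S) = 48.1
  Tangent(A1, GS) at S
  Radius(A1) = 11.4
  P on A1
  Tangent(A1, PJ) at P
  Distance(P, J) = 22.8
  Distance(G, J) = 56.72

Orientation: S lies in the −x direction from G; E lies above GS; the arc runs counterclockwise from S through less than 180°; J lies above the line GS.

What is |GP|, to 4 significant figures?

39.89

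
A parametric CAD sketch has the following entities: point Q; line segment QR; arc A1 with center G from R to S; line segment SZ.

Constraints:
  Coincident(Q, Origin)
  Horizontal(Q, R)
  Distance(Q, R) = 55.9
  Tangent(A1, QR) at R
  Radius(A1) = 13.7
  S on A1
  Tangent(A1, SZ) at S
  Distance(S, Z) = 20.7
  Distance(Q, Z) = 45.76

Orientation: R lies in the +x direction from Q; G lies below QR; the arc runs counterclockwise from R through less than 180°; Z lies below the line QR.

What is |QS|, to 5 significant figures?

43.968

Q is at the origin; Q and R share the same y with |QR| = 55.9 and R on the +x side, so R = (55.900, 0.0000). Since A1 is tangent to QR there, GR ⟂ QR, so G = R + (0, -13.7) = (55.900, -13.700). Since GS ⟂ SZ (tangency), |GZ| = √(13.7² + 20.7²) = 24.823 regardless of where S sits on A1. So Z lies on both circle(Q, 45.76) and circle(G, 24.823); the below-QR intersection is Z = (35.889, -28.389). S is the foot of the tangent from Z: S = (43.044, -8.9646).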